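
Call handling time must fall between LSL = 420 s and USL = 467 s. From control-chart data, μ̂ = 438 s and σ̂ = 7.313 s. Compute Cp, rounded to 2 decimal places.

1.07

Cp = (USL − LSL) / (6σ̂) = (467 − 420) / (6 × 7.313) = 47.0000 / 43.8780 = 1.0712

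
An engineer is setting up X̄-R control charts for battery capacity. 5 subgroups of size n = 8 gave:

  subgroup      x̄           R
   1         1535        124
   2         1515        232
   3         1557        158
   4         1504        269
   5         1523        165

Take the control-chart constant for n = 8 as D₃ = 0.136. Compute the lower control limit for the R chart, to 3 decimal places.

25.786

R̄ = (124 + 232 + 158 + 269 + 165) / 5 = 948.0000 / 5 = 189.6000
LCL_R = D₃·R̄ = 0.136 × 189.6000 = 25.7856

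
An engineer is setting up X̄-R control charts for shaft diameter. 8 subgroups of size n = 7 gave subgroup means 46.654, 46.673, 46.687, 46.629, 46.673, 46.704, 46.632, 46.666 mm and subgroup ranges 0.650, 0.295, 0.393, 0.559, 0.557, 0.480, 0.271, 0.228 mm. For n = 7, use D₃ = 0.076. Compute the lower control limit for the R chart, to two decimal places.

R̄ = (0.650 + 0.295 + 0.393 + 0.559 + 0.557 + 0.480 + 0.271 + 0.228) / 8 = 3.4330 / 8 = 0.4291
LCL_R = D₃·R̄ = 0.076 × 0.4291 = 0.0326

0.03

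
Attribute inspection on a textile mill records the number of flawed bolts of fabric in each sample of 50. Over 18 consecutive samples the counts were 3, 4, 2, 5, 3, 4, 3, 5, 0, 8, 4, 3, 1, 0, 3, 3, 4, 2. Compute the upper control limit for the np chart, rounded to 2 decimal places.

8.33

p̄ = Σdᵢ / (k·n) = 57 / (18 × 50) = 0.06333
UCL = np̄ + 3·√(np̄(1−p̄)) = 3.1667 + 3 × √(3.1667×0.93667) = 3.1667 + 3 × 1.7222 = 8.3334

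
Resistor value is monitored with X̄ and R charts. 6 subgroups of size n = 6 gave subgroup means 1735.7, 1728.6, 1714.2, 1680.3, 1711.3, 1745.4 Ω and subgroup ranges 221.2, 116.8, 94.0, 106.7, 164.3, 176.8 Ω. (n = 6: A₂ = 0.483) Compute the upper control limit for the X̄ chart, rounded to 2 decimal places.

1790.07

X̄̄ = (1735.7 + 1728.6 + 1714.2 + 1680.3 + 1711.3 + 1745.4) / 6 = 10315.5000 / 6 = 1719.2500
R̄ = (221.2 + 116.8 + 94.0 + 106.7 + 164.3 + 176.8) / 6 = 879.8000 / 6 = 146.6333
UCL = X̄̄ + A₂·R̄ = 1719.2500 + 0.483 × 146.6333 = 1790.0739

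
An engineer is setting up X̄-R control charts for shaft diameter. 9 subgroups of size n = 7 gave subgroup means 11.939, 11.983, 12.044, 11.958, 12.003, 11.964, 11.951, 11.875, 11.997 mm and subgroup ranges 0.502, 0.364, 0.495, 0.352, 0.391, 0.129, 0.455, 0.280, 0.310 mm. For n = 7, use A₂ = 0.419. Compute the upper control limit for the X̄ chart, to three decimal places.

12.121

X̄̄ = (11.939 + 11.983 + 12.044 + 11.958 + 12.003 + 11.964 + 11.951 + 11.875 + 11.997) / 9 = 107.7140 / 9 = 11.9682
R̄ = (0.502 + 0.364 + 0.495 + 0.352 + 0.391 + 0.129 + 0.455 + 0.280 + 0.310) / 9 = 3.2780 / 9 = 0.3642
UCL = X̄̄ + A₂·R̄ = 11.9682 + 0.419 × 0.3642 = 12.1208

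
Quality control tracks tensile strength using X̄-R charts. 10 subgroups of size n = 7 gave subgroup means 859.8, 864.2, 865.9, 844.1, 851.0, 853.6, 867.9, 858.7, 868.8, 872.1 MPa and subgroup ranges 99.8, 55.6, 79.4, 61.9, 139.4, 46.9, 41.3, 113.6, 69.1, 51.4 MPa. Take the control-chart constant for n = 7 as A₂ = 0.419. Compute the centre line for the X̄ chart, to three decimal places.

X̄̄ = (859.8 + 864.2 + 865.9 + 844.1 + 851.0 + 853.6 + 867.9 + 858.7 + 868.8 + 872.1) / 10 = 8606.1000 / 10 = 860.6100
CL = X̄̄ = 860.6100

860.610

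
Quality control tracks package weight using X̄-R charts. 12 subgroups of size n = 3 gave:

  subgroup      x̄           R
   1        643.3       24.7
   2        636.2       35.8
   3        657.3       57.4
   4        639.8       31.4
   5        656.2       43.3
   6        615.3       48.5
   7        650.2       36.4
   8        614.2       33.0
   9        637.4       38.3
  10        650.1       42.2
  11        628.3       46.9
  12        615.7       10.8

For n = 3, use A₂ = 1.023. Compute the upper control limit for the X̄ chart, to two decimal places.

675.25

X̄̄ = (643.3 + 636.2 + 657.3 + 639.8 + 656.2 + 615.3 + 650.2 + 614.2 + 637.4 + 650.1 + 628.3 + 615.7) / 12 = 7644.0000 / 12 = 637.0000
R̄ = (24.7 + 35.8 + 57.4 + 31.4 + 43.3 + 48.5 + 36.4 + 33.0 + 38.3 + 42.2 + 46.9 + 10.8) / 12 = 448.7000 / 12 = 37.3917
UCL = X̄̄ + A₂·R̄ = 637.0000 + 1.023 × 37.3917 = 675.2517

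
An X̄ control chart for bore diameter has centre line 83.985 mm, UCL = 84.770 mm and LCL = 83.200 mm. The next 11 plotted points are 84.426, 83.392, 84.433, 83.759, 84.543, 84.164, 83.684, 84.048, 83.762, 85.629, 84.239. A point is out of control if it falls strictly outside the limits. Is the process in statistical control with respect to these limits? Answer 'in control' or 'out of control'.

Compare each point to [83.200, 84.770]: sample 10 = 85.629 > UCL.

out of control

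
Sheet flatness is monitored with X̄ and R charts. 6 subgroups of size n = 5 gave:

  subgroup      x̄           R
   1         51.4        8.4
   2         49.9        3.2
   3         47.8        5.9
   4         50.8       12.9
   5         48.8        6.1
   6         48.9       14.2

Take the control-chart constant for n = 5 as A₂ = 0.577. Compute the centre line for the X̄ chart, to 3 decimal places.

49.600

X̄̄ = (51.4 + 49.9 + 47.8 + 50.8 + 48.8 + 48.9) / 6 = 297.6000 / 6 = 49.6000
CL = X̄̄ = 49.6000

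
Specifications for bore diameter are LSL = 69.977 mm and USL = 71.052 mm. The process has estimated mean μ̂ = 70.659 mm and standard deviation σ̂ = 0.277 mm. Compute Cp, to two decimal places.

Cp = (USL − LSL) / (6σ̂) = (71.052 − 69.977) / (6 × 0.277) = 1.0750 / 1.6620 = 0.6468

0.65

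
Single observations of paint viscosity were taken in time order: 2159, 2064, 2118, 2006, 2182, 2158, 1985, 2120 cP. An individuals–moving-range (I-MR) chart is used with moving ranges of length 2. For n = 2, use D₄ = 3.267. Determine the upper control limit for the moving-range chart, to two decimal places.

Moving ranges: 95, 54, 112, 176, 24, 173, 135; M̄R̄ = 769.0000 / 7 = 109.8571
UCL_MR = D₄·M̄R̄ = 3.267 × 109.8571 = 358.9033

358.90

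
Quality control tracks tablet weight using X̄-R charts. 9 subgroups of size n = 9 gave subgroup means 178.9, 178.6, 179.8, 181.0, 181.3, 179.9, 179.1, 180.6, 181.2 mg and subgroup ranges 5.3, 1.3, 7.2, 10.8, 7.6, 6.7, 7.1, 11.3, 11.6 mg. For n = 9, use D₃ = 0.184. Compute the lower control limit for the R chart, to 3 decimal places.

R̄ = (5.3 + 1.3 + 7.2 + 10.8 + 7.6 + 6.7 + 7.1 + 11.3 + 11.6) / 9 = 68.9000 / 9 = 7.6556
LCL_R = D₃·R̄ = 0.184 × 7.6556 = 1.4086

1.409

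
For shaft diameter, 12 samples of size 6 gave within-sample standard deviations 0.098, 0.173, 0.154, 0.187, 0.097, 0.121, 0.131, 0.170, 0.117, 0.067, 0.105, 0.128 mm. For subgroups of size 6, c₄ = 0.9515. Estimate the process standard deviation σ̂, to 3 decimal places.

s̄ = (0.098 + 0.173 + 0.154 + 0.187 + 0.097 + 0.121 + 0.131 + 0.170 + 0.117 + 0.067 + 0.105 + 0.128) / 12 = 0.1290
σ̂ = s̄ / c₄ = 0.1290 / 0.9515 = 0.1356

0.136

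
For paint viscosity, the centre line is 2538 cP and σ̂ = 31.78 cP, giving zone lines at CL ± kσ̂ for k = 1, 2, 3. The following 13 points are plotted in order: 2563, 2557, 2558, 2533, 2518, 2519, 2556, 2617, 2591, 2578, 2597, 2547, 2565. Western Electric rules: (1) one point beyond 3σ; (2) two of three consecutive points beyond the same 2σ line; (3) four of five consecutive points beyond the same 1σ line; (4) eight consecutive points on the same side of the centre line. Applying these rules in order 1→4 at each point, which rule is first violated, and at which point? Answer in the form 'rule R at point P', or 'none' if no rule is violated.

rule 3 at point 11

Zone of each point (C = within 1σ̂, B = 1σ̂–2σ̂, A = 2σ̂–3σ̂, * = beyond 3σ̂; sign = side of CL): 1:+C, 2:+C, 3:+C, 4:-C, 5:-C, 6:-C, 7:+C, 8:+A, 9:+B, 10:+B, 11:+B, 12:+C, 13:+C
Rule 3 (four of five consecutive points beyond the same 1σ limit) is satisfied at point 11.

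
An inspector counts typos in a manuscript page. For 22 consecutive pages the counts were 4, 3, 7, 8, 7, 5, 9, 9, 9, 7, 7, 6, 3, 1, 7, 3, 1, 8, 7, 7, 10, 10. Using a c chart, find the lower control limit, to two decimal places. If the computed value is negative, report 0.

c̄ = (4 + 3 + 7 + 8 + 7 + 5 + 9 + 9 + 9 + 7 + 7 + 6 + 3 + 1 + 7 + 3 + 1 + 8 + 7 + 7 + 10 + 10) / 22 = 138 / 22 = 6.2727
LCL = c̄ − 3√c̄ = 6.2727 − 3 × 2.5045 = -1.2409 → 0 (cannot be negative)

0.00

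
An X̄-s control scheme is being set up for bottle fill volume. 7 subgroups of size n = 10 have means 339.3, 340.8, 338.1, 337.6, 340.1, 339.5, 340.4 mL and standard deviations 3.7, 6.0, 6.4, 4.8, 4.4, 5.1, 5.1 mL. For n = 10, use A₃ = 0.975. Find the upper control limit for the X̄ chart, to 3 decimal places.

X̄̄ = (339.3 + 340.8 + 338.1 + 337.6 + 340.1 + 339.5 + 340.4) / 7 = 339.4000
s̄ = (3.7 + 6.0 + 6.4 + 4.8 + 4.4 + 5.1 + 5.1) / 7 = 5.0714
UCL = X̄̄ + A₃·s̄ = 339.4000 + 0.975 × 5.0714 = 344.3446

344.345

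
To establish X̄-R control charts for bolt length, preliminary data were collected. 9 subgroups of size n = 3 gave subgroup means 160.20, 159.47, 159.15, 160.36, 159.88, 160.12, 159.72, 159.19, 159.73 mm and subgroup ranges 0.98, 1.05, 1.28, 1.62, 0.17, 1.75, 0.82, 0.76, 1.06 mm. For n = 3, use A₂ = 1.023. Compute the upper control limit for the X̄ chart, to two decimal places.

X̄̄ = (160.20 + 159.47 + 159.15 + 160.36 + 159.88 + 160.12 + 159.72 + 159.19 + 159.73) / 9 = 1437.8200 / 9 = 159.7578
R̄ = (0.98 + 1.05 + 1.28 + 1.62 + 0.17 + 1.75 + 0.82 + 0.76 + 1.06) / 9 = 9.4900 / 9 = 1.0544
UCL = X̄̄ + A₂·R̄ = 159.7578 + 1.023 × 1.0544 = 160.8365

160.84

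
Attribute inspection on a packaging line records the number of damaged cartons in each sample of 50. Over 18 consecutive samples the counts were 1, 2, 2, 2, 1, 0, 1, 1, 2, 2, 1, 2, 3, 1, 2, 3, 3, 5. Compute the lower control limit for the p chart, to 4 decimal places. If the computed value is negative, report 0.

0.0000

p̄ = Σdᵢ / (k·n) = 34 / (18 × 50) = 0.03778
LCL = p̄ − 3·√(p̄(1−p̄)/n) = 0.03778 − 3 × 0.02696 = -0.04311 → 0 (negative, so LCL = 0)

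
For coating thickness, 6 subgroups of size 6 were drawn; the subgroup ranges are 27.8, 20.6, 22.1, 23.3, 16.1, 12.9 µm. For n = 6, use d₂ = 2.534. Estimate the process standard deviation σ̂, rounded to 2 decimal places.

8.08

R̄ = (27.8 + 20.6 + 22.1 + 23.3 + 16.1 + 12.9) / 6 = 20.4667
σ̂ = R̄ / d₂ = 20.4667 / 2.534 = 8.0768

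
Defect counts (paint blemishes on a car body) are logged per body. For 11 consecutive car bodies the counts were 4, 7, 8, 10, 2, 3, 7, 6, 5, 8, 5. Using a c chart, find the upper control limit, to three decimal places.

c̄ = (4 + 7 + 8 + 10 + 2 + 3 + 7 + 6 + 5 + 8 + 5) / 11 = 65 / 11 = 5.9091
UCL = c̄ + 3√c̄ = 5.9091 + 3 × √5.9091 = 5.9091 + 3 × 2.4309 = 13.2017

13.202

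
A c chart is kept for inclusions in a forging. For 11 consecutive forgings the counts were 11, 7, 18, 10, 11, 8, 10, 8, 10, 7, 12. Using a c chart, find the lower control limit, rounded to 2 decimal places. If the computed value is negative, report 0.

c̄ = (11 + 7 + 18 + 10 + 11 + 8 + 10 + 8 + 10 + 7 + 12) / 11 = 112 / 11 = 10.1818
LCL = c̄ − 3√c̄ = 10.1818 − 3 × 3.1909 = 0.6091

0.61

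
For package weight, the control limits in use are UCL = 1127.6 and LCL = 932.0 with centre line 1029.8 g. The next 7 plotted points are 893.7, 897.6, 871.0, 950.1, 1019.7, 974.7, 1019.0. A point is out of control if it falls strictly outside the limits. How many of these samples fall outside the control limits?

Compare each point to [932.0, 1127.6]: sample 1 = 893.7 < LCL; sample 2 = 897.6 < LCL; sample 3 = 871.0 < LCL.

3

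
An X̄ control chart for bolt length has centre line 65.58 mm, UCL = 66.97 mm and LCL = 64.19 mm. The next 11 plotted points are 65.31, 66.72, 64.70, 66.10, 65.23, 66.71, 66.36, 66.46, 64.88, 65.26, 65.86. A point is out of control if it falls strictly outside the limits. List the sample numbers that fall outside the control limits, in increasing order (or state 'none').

none

All 11 points lie within [64.19, 66.97].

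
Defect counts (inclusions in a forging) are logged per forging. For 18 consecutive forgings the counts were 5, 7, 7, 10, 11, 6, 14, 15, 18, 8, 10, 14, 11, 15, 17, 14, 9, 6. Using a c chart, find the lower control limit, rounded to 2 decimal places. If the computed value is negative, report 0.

1.02

c̄ = (5 + 7 + 7 + 10 + 11 + 6 + 14 + 15 + 18 + 8 + 10 + 14 + 11 + 15 + 17 + 14 + 9 + 6) / 18 = 197 / 18 = 10.9444
LCL = c̄ − 3√c̄ = 10.9444 − 3 × 3.3082 = 1.0197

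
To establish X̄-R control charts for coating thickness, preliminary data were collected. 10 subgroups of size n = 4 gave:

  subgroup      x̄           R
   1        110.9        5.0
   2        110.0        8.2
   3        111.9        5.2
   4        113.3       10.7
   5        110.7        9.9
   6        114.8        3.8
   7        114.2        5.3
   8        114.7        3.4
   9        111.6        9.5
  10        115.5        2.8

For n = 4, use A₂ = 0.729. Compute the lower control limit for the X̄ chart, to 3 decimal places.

X̄̄ = (110.9 + 110.0 + 111.9 + 113.3 + 110.7 + 114.8 + 114.2 + 114.7 + 111.6 + 115.5) / 10 = 1127.6000 / 10 = 112.7600
R̄ = (5.0 + 8.2 + 5.2 + 10.7 + 9.9 + 3.8 + 5.3 + 3.4 + 9.5 + 2.8) / 10 = 63.8000 / 10 = 6.3800
LCL = X̄̄ − A₂·R̄ = 112.7600 − 0.729 × 6.3800 = 108.1090

108.109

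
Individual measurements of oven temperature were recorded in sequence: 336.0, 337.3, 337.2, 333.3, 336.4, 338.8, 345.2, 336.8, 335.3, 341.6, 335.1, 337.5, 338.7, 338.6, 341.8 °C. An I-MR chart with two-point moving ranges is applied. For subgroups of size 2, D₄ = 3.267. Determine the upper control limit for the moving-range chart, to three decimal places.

10.921

Moving ranges: 1.3, 0.1, 3.9, 3.1, 2.4, 6.4, 8.4, 1.5, 6.3, 6.5, 2.4, 1.2, 0.1, 3.2; M̄R̄ = 46.8000 / 14 = 3.3429
UCL_MR = D₄·M̄R̄ = 3.267 × 3.3429 = 10.9211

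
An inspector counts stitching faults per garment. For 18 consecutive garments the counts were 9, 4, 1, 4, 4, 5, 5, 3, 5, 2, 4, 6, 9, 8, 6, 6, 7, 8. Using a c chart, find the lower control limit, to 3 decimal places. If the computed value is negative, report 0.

0.000

c̄ = (9 + 4 + 1 + 4 + 4 + 5 + 5 + 3 + 5 + 2 + 4 + 6 + 9 + 8 + 6 + 6 + 7 + 8) / 18 = 96 / 18 = 5.3333
LCL = c̄ − 3√c̄ = 5.3333 − 3 × 2.3094 = -1.5949 → 0 (cannot be negative)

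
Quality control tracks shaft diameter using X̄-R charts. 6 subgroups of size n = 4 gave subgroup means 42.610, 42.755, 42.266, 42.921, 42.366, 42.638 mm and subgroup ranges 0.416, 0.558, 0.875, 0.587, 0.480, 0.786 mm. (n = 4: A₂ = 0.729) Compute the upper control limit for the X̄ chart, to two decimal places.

43.04

X̄̄ = (42.610 + 42.755 + 42.266 + 42.921 + 42.366 + 42.638) / 6 = 255.5560 / 6 = 42.5927
R̄ = (0.416 + 0.558 + 0.875 + 0.587 + 0.480 + 0.786) / 6 = 3.7020 / 6 = 0.6170
UCL = X̄̄ + A₂·R̄ = 42.5927 + 0.729 × 0.6170 = 43.0425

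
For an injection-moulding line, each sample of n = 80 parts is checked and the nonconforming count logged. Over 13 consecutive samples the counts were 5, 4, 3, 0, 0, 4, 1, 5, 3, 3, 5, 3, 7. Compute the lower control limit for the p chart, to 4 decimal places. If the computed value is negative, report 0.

0.0000

p̄ = Σdᵢ / (k·n) = 43 / (13 × 80) = 0.04135
LCL = p̄ − 3·√(p̄(1−p̄)/n) = 0.04135 − 3 × 0.02226 = -0.02543 → 0 (negative, so LCL = 0)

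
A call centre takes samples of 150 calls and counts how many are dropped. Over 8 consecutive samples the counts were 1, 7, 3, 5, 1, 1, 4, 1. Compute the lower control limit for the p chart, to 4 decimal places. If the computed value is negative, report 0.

0.0000

p̄ = Σdᵢ / (k·n) = 23 / (8 × 150) = 0.01917
LCL = p̄ − 3·√(p̄(1−p̄)/n) = 0.01917 − 3 × 0.01120 = -0.01442 → 0 (negative, so LCL = 0)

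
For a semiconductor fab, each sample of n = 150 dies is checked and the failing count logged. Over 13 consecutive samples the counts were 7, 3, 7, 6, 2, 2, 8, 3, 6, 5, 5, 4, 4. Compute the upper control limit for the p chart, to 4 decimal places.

0.0748

p̄ = Σdᵢ / (k·n) = 62 / (13 × 150) = 0.03179
UCL = p̄ + 3·√(p̄(1−p̄)/n) = 0.03179 + 3 × √(0.03179×0.96821/150) = 0.03179 + 3 × 0.01433 = 0.07477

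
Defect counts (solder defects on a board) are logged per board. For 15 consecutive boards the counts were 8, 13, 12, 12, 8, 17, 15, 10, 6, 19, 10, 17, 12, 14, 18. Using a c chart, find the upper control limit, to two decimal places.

c̄ = (8 + 13 + 12 + 12 + 8 + 17 + 15 + 10 + 6 + 19 + 10 + 17 + 12 + 14 + 18) / 15 = 191 / 15 = 12.7333
UCL = c̄ + 3√c̄ = 12.7333 + 3 × √12.7333 = 12.7333 + 3 × 3.5684 = 23.4385

23.44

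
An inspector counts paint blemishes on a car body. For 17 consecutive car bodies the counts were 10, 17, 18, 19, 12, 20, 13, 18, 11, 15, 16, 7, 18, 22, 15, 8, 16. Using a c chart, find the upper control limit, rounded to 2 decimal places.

c̄ = (10 + 17 + 18 + 19 + 12 + 20 + 13 + 18 + 11 + 15 + 16 + 7 + 18 + 22 + 15 + 8 + 16) / 17 = 255 / 17 = 15.0000
UCL = c̄ + 3√c̄ = 15.0000 + 3 × √15.0000 = 15.0000 + 3 × 3.8730 = 26.6190

26.62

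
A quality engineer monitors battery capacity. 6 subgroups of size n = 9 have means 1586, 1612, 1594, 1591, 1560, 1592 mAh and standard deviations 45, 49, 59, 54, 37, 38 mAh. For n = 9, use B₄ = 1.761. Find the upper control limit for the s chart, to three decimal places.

82.767

s̄ = (45 + 49 + 59 + 54 + 37 + 38) / 6 = 47.0000
UCL_s = B₄·s̄ = 1.761 × 47.0000 = 82.7670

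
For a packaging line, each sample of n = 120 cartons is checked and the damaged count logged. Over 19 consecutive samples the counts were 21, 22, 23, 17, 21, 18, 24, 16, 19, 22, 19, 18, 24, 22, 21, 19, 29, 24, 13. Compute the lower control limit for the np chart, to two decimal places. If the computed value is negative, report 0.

8.23

p̄ = Σdᵢ / (k·n) = 392 / (19 × 120) = 0.17193
LCL = np̄ − 3·√(np̄(1−p̄)) = 20.6316 − 3 × 4.1333 = 8.2316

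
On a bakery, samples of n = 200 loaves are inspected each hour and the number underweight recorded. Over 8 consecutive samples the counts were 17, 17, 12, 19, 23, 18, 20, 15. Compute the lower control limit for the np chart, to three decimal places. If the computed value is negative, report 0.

5.598

p̄ = Σdᵢ / (k·n) = 141 / (8 × 200) = 0.08812
LCL = np̄ − 3·√(np̄(1−p̄)) = 17.6250 − 3 × 4.0090 = 5.5981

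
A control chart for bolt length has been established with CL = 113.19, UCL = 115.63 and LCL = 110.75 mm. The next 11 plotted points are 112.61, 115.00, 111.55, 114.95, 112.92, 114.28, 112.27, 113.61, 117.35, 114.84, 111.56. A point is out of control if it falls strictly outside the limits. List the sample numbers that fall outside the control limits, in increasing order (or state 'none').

Compare each point to [110.75, 115.63]: sample 9 = 117.35 > UCL.

9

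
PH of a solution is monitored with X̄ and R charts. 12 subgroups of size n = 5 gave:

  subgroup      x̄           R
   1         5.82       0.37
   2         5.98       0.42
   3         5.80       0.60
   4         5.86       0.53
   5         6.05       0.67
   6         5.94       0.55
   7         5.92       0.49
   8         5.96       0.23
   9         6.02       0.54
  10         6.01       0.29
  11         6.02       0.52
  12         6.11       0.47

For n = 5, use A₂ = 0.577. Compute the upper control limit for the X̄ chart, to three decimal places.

X̄̄ = (5.82 + 5.98 + 5.80 + 5.86 + 6.05 + 5.94 + 5.92 + 5.96 + 6.02 + 6.01 + 6.02 + 6.11) / 12 = 71.4900 / 12 = 5.9575
R̄ = (0.37 + 0.42 + 0.60 + 0.53 + 0.67 + 0.55 + 0.49 + 0.23 + 0.54 + 0.29 + 0.52 + 0.47) / 12 = 5.6800 / 12 = 0.4733
UCL = X̄̄ + A₂·R̄ = 5.9575 + 0.577 × 0.4733 = 6.2306

6.231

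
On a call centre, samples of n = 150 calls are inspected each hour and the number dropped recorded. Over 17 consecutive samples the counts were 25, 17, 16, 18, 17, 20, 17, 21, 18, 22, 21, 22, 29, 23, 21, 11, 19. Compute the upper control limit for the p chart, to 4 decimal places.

0.2151

p̄ = Σdᵢ / (k·n) = 337 / (17 × 150) = 0.13216
UCL = p̄ + 3·√(p̄(1−p̄)/n) = 0.13216 + 3 × √(0.13216×0.86784/150) = 0.13216 + 3 × 0.02765 = 0.21511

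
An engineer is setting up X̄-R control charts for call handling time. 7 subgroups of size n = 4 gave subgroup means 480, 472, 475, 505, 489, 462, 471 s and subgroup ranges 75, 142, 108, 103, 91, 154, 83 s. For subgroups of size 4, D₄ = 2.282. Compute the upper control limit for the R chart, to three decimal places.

246.456

R̄ = (75 + 142 + 108 + 103 + 91 + 154 + 83) / 7 = 756.0000 / 7 = 108.0000
UCL_R = D₄·R̄ = 2.282 × 108.0000 = 246.4560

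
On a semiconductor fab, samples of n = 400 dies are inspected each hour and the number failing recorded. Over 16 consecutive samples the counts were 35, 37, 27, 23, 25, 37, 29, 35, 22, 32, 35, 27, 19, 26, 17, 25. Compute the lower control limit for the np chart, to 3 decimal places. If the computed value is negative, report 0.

12.831

p̄ = Σdᵢ / (k·n) = 451 / (16 × 400) = 0.07047
LCL = np̄ − 3·√(np̄(1−p̄)) = 28.1875 − 3 × 5.1187 = 12.8314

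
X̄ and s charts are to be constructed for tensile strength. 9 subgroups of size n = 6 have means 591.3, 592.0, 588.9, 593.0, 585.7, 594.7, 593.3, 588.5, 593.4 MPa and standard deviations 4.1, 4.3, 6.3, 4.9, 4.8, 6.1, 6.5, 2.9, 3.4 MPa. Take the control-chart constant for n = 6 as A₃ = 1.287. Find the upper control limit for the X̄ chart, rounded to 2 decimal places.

X̄̄ = (591.3 + 592.0 + 588.9 + 593.0 + 585.7 + 594.7 + 593.3 + 588.5 + 593.4) / 9 = 591.2000
s̄ = (4.1 + 4.3 + 6.3 + 4.9 + 4.8 + 6.1 + 6.5 + 2.9 + 3.4) / 9 = 4.8111
UCL = X̄̄ + A₃·s̄ = 591.2000 + 1.287 × 4.8111 = 597.3919

597.39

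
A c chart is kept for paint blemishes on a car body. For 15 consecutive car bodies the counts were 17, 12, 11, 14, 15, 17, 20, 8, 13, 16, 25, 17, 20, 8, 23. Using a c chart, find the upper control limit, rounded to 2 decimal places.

c̄ = (17 + 12 + 11 + 14 + 15 + 17 + 20 + 8 + 13 + 16 + 25 + 17 + 20 + 8 + 23) / 15 = 236 / 15 = 15.7333
UCL = c̄ + 3√c̄ = 15.7333 + 3 × √15.7333 = 15.7333 + 3 × 3.9665 = 27.6329

27.63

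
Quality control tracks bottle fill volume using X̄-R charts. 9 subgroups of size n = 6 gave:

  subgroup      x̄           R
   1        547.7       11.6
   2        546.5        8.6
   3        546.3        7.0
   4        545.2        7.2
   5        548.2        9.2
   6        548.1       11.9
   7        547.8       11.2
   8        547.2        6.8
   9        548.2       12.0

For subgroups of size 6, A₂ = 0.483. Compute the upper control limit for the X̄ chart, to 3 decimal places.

551.833

X̄̄ = (547.7 + 546.5 + 546.3 + 545.2 + 548.2 + 548.1 + 547.8 + 547.2 + 548.2) / 9 = 4925.2000 / 9 = 547.2444
R̄ = (11.6 + 8.6 + 7.0 + 7.2 + 9.2 + 11.9 + 11.2 + 6.8 + 12.0) / 9 = 85.5000 / 9 = 9.5000
UCL = X̄̄ + A₂·R̄ = 547.2444 + 0.483 × 9.5000 = 551.8329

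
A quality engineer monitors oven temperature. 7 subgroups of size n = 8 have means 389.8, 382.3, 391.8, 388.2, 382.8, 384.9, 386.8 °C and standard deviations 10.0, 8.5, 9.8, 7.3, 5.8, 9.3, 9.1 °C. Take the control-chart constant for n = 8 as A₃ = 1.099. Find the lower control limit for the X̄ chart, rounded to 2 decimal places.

X̄̄ = (389.8 + 382.3 + 391.8 + 388.2 + 382.8 + 384.9 + 386.8) / 7 = 386.6571
s̄ = (10.0 + 8.5 + 9.8 + 7.3 + 5.8 + 9.3 + 9.1) / 7 = 8.5429
LCL = X̄̄ − A₃·s̄ = 386.6571 − 1.099 × 8.5429 = 377.2685

377.27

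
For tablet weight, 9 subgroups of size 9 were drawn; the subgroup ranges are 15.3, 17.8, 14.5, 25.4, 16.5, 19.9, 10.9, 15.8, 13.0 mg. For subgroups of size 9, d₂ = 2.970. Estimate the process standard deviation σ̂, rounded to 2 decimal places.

5.58

R̄ = (15.3 + 17.8 + 14.5 + 25.4 + 16.5 + 19.9 + 10.9 + 15.8 + 13.0) / 9 = 16.5667
σ̂ = R̄ / d₂ = 16.5667 / 2.970 = 5.5780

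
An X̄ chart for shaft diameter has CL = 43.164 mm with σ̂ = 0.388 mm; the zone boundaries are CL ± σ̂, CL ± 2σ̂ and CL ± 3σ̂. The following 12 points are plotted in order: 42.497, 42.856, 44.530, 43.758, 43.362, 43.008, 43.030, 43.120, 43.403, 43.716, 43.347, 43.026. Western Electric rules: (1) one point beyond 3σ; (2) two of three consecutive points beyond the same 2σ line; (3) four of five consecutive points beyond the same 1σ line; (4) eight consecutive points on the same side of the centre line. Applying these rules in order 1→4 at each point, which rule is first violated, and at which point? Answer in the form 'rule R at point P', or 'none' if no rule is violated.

Zone of each point (C = within 1σ̂, B = 1σ̂–2σ̂, A = 2σ̂–3σ̂, * = beyond 3σ̂; sign = side of CL): 1:-B, 2:-C, 3:+*, 4:+B, 5:+C, 6:-C, 7:-C, 8:-C, 9:+C, 10:+B, 11:+C, 12:-C
Rule 1 (one point beyond the 3σ limits) is satisfied at point 3.

rule 1 at point 3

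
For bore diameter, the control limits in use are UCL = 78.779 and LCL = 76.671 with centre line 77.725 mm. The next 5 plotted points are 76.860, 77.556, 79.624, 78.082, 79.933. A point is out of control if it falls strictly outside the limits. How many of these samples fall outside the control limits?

Compare each point to [76.671, 78.779]: sample 3 = 79.624 > UCL; sample 5 = 79.933 > UCL.

2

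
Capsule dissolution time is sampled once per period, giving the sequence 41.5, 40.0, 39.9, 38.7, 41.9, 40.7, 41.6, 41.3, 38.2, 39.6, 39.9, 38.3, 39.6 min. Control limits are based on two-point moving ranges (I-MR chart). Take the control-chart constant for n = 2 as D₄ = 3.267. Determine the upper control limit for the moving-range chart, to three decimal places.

Moving ranges: 1.5, 0.1, 1.2, 3.2, 1.2, 0.9, 0.3, 3.1, 1.4, 0.3, 1.6, 1.3; M̄R̄ = 16.1000 / 12 = 1.3417
UCL_MR = D₄·M̄R̄ = 3.267 × 1.3417 = 4.3832

4.383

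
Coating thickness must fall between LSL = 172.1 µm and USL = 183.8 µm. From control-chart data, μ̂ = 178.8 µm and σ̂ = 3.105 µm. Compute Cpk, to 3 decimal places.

0.537

Cpu = (USL − μ̂) / (3σ̂) = (183.8 − 178.8) / (3 × 3.105) = 0.5368; Cpl = (μ̂ − LSL) / (3σ̂) = (178.8 − 172.1) / (3 × 3.105) = 0.7193; Cpk = min(Cpu, Cpl) = 0.5368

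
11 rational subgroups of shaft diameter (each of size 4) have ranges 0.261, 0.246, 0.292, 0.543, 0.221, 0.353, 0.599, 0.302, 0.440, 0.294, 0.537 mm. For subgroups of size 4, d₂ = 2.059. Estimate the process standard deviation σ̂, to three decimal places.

0.180

R̄ = (0.261 + 0.246 + 0.292 + 0.543 + 0.221 + 0.353 + 0.599 + 0.302 + 0.440 + 0.294 + 0.537) / 11 = 0.3716
σ̂ = R̄ / d₂ = 0.3716 / 2.059 = 0.1805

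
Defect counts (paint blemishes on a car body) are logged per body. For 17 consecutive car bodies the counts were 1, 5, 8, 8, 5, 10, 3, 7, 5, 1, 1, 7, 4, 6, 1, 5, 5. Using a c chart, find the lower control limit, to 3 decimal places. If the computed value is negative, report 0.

0.000

c̄ = (1 + 5 + 8 + 8 + 5 + 10 + 3 + 7 + 5 + 1 + 1 + 7 + 4 + 6 + 1 + 5 + 5) / 17 = 82 / 17 = 4.8235
LCL = c̄ − 3√c̄ = 4.8235 − 3 × 2.1963 = -1.7652 → 0 (cannot be negative)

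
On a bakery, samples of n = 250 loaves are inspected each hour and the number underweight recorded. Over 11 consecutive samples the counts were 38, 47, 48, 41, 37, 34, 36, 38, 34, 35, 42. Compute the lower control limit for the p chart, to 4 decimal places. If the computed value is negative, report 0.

0.0875

p̄ = Σdᵢ / (k·n) = 430 / (11 × 250) = 0.15636
LCL = p̄ − 3·√(p̄(1−p̄)/n) = 0.15636 − 3 × 0.02297 = 0.08745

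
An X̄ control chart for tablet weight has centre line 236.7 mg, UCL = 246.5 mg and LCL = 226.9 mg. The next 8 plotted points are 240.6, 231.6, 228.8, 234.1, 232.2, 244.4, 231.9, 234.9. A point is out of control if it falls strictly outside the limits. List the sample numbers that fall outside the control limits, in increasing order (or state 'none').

none

All 8 points lie within [226.9, 246.5].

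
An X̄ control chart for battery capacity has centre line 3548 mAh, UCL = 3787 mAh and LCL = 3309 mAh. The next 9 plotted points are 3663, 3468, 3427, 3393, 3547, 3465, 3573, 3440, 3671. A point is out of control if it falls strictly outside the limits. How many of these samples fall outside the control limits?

0

All 9 points lie within [3309, 3787].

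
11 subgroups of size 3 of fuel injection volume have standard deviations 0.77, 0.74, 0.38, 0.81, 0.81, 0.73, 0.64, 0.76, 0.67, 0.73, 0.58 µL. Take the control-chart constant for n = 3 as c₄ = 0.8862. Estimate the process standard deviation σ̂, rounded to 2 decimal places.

s̄ = (0.77 + 0.74 + 0.38 + 0.81 + 0.81 + 0.73 + 0.64 + 0.76 + 0.67 + 0.73 + 0.58) / 11 = 0.6927
σ̂ = s̄ / c₄ = 0.6927 / 0.8862 = 0.7817

0.78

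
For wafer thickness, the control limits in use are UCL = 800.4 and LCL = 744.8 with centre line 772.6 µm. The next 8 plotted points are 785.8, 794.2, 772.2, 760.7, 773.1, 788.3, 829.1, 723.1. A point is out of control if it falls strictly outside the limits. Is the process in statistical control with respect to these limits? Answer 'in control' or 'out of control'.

out of control

Compare each point to [744.8, 800.4]: sample 7 = 829.1 > UCL; sample 8 = 723.1 < LCL.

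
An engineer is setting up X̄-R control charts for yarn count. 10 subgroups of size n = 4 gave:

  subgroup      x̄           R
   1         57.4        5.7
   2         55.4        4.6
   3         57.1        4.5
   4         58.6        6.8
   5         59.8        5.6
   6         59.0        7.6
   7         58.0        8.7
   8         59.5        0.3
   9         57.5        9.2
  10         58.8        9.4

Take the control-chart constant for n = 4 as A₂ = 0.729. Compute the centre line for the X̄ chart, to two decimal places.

58.11

X̄̄ = (57.4 + 55.4 + 57.1 + 58.6 + 59.8 + 59.0 + 58.0 + 59.5 + 57.5 + 58.8) / 10 = 581.1000 / 10 = 58.1100
CL = X̄̄ = 58.1100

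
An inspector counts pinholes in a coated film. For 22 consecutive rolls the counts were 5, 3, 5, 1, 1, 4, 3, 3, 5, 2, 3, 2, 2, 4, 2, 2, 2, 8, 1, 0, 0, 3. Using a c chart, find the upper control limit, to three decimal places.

c̄ = (5 + 3 + 5 + 1 + 1 + 4 + 3 + 3 + 5 + 2 + 3 + 2 + 2 + 4 + 2 + 2 + 2 + 8 + 1 + 0 + 0 + 3) / 22 = 61 / 22 = 2.7727
UCL = c̄ + 3√c̄ = 2.7727 + 3 × √2.7727 = 2.7727 + 3 × 1.6652 = 7.7682

7.768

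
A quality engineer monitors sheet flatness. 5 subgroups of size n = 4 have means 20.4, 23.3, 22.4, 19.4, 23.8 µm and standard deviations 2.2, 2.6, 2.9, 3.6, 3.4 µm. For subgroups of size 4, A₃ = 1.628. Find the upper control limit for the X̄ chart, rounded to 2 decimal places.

X̄̄ = (20.4 + 23.3 + 22.4 + 19.4 + 23.8) / 5 = 21.8600
s̄ = (2.2 + 2.6 + 2.9 + 3.6 + 3.4) / 5 = 2.9400
UCL = X̄̄ + A₃·s̄ = 21.8600 + 1.628 × 2.9400 = 26.6463

26.65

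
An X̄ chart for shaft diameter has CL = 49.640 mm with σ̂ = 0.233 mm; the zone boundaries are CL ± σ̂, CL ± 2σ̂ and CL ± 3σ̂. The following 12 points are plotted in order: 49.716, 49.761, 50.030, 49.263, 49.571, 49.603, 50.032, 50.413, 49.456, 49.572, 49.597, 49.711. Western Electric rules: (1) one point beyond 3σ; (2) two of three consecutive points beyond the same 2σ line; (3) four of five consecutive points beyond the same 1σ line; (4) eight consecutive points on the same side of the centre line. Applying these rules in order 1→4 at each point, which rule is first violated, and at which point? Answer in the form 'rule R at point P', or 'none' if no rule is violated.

Zone of each point (C = within 1σ̂, B = 1σ̂–2σ̂, A = 2σ̂–3σ̂, * = beyond 3σ̂; sign = side of CL): 1:+C, 2:+C, 3:+B, 4:-B, 5:-C, 6:-C, 7:+B, 8:+*, 9:-C, 10:-C, 11:-C, 12:+C
Rule 1 (one point beyond the 3σ limits) is satisfied at point 8.

rule 1 at point 8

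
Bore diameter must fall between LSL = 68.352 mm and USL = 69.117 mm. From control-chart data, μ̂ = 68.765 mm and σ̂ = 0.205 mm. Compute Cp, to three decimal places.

Cp = (USL − LSL) / (6σ̂) = (69.117 − 68.352) / (6 × 0.205) = 0.7650 / 1.2300 = 0.6220

0.622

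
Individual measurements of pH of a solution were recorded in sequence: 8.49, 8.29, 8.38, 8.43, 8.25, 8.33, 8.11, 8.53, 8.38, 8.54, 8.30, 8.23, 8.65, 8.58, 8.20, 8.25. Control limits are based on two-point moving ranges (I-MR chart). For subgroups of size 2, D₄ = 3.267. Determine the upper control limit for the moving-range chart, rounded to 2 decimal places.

Moving ranges: 0.20, 0.09, 0.05, 0.18, 0.08, 0.22, 0.42, 0.15, 0.16, 0.24, 0.07, 0.42, 0.07, 0.38, 0.05; M̄R̄ = 2.7800 / 15 = 0.1853
UCL_MR = D₄·M̄R̄ = 3.267 × 0.1853 = 0.6055

0.61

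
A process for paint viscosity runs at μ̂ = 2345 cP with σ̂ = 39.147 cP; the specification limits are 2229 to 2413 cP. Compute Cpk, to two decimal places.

0.58

Cpu = (USL − μ̂) / (3σ̂) = (2413 − 2345) / (3 × 39.147) = 0.5790; Cpl = (μ̂ − LSL) / (3σ̂) = (2345 − 2229) / (3 × 39.147) = 0.9877; Cpk = min(Cpu, Cpl) = 0.5790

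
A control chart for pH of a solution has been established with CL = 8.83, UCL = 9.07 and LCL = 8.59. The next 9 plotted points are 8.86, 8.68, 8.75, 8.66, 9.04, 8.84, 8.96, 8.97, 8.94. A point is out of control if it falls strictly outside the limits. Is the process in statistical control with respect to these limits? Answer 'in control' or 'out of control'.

All 9 points lie within [8.59, 9.07].

in control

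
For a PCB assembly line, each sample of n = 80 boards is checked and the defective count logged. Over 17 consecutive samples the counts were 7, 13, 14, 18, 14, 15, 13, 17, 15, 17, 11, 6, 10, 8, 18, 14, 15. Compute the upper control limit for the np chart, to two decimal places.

23.21

p̄ = Σdᵢ / (k·n) = 225 / (17 × 80) = 0.16544
UCL = np̄ + 3·√(np̄(1−p̄)) = 13.2353 + 3 × √(13.2353×0.83456) = 13.2353 + 3 × 3.3235 = 23.2058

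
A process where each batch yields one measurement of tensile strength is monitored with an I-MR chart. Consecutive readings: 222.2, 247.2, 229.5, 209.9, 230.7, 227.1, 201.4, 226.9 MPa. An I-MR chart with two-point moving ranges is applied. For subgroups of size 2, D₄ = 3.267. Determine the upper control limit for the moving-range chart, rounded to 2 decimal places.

Moving ranges: 25.0, 17.7, 19.6, 20.8, 3.6, 25.7, 25.5; M̄R̄ = 137.9000 / 7 = 19.7000
UCL_MR = D₄·M̄R̄ = 3.267 × 19.7000 = 64.3599

64.36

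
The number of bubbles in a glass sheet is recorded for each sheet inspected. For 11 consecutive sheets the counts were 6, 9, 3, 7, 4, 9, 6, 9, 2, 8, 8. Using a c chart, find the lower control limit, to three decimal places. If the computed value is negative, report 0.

c̄ = (6 + 9 + 3 + 7 + 4 + 9 + 6 + 9 + 2 + 8 + 8) / 11 = 71 / 11 = 6.4545
LCL = c̄ − 3√c̄ = 6.4545 − 3 × 2.5406 = -1.1672 → 0 (cannot be negative)

0.000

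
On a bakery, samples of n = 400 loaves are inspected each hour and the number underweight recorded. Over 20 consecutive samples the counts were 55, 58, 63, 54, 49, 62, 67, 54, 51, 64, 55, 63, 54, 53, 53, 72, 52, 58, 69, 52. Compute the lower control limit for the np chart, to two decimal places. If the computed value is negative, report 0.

p̄ = Σdᵢ / (k·n) = 1158 / (20 × 400) = 0.14475
LCL = np̄ − 3·√(np̄(1−p̄)) = 57.9000 − 3 × 7.0370 = 36.7891

36.79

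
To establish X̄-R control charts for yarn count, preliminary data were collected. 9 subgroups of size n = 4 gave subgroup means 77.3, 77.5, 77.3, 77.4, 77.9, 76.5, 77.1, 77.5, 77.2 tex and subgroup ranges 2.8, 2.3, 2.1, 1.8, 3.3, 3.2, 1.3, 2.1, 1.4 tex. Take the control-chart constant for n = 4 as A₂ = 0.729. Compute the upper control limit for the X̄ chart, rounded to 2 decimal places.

X̄̄ = (77.3 + 77.5 + 77.3 + 77.4 + 77.9 + 76.5 + 77.1 + 77.5 + 77.2) / 9 = 695.7000 / 9 = 77.3000
R̄ = (2.8 + 2.3 + 2.1 + 1.8 + 3.3 + 3.2 + 1.3 + 2.1 + 1.4) / 9 = 20.3000 / 9 = 2.2556
UCL = X̄̄ + A₂·R̄ = 77.3000 + 0.729 × 2.2556 = 78.9443

78.94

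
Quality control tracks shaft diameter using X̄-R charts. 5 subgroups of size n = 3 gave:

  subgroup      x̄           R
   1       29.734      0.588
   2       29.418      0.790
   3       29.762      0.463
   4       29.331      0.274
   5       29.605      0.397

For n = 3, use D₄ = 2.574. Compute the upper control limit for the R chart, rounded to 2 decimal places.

1.29

R̄ = (0.588 + 0.790 + 0.463 + 0.274 + 0.397) / 5 = 2.5120 / 5 = 0.5024
UCL_R = D₄·R̄ = 2.574 × 0.5024 = 1.2932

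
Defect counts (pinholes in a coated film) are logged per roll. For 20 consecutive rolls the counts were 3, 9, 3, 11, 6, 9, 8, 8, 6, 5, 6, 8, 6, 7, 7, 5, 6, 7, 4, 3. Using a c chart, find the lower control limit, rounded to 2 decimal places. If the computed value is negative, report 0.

c̄ = (3 + 9 + 3 + 11 + 6 + 9 + 8 + 8 + 6 + 5 + 6 + 8 + 6 + 7 + 7 + 5 + 6 + 7 + 4 + 3) / 20 = 127 / 20 = 6.3500
LCL = c̄ − 3√c̄ = 6.3500 − 3 × 2.5199 = -1.2098 → 0 (cannot be negative)

0.00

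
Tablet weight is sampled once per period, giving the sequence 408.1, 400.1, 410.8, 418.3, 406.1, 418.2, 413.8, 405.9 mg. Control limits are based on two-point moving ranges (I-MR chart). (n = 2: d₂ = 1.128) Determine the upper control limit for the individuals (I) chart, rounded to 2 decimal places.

434.02

X̄ = (408.1 + 400.1 + 410.8 + 418.3 + 406.1 + 418.2 + 413.8 + 405.9) / 8 = 410.1625
Moving ranges: 8.0, 10.7, 7.5, 12.2, 12.1, 4.4, 7.9; M̄R̄ = 62.8000 / 7 = 8.9714
UCL = X̄ + 3·M̄R̄/d₂ = 410.1625 + 3 × 8.9714 / 1.128 = 434.0227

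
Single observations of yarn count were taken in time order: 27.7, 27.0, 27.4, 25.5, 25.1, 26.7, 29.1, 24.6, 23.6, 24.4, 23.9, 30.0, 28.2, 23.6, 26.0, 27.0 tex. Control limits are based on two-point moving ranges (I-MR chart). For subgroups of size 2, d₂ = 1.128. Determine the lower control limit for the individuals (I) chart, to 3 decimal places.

X̄ = (27.7 + 27.0 + 27.4 + 25.5 + 25.1 + 26.7 + 29.1 + 24.6 + 23.6 + 24.4 + 23.9 + 30.0 + 28.2 + 23.6 + 26.0 + 27.0) / 16 = 26.2375
Moving ranges: 0.7, 0.4, 1.9, 0.4, 1.6, 2.4, 4.5, 1.0, 0.8, 0.5, 6.1, 1.8, 4.6, 2.4, 1.0; M̄R̄ = 30.1000 / 15 = 2.0067
LCL = X̄ − 3·M̄R̄/d₂ = 26.2375 − 3 × 2.0067 / 1.128 = 20.9006

20.901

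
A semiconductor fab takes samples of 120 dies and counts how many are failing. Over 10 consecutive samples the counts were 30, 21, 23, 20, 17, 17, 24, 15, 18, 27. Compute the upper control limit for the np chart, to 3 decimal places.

p̄ = Σdᵢ / (k·n) = 212 / (10 × 120) = 0.17667
UCL = np̄ + 3·√(np̄(1−p̄)) = 21.2000 + 3 × √(21.2000×0.82333) = 21.2000 + 3 × 4.1779 = 33.7336

33.734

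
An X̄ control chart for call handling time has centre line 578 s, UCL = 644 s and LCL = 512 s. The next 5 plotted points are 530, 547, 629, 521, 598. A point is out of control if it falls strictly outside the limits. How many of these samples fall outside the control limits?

0

All 5 points lie within [512, 644].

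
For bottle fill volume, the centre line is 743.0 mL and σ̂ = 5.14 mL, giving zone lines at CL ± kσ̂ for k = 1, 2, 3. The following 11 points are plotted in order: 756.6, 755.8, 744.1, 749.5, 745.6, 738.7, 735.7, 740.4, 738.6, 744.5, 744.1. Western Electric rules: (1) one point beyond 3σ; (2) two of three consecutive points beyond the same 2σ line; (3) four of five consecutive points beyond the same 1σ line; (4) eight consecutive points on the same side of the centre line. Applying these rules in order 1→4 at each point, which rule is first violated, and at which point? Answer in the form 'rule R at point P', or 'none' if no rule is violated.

Zone of each point (C = within 1σ̂, B = 1σ̂–2σ̂, A = 2σ̂–3σ̂, * = beyond 3σ̂; sign = side of CL): 1:+A, 2:+A, 3:+C, 4:+B, 5:+C, 6:-C, 7:-B, 8:-C, 9:-C, 10:+C, 11:+C
Rule 2 (two of three consecutive points beyond the same 2σ limit) is satisfied at point 2.

rule 2 at point 2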